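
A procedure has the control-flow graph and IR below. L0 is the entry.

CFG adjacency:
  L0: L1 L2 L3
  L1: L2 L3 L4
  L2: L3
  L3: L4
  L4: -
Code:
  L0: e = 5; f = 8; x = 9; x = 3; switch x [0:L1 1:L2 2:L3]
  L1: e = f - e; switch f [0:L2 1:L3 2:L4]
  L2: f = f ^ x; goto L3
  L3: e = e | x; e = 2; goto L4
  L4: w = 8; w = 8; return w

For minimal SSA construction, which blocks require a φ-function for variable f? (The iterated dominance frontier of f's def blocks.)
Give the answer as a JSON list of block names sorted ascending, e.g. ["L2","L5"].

idom tree: L1←L0 L2←L0 L3←L0 L4←L0
Dom at joins:
  L2: preds {L0,L1}: {L0} ∩ {L0,L1} = {L0}; idom=L0
  L3: preds {L0,L1,L2}: {L0} ∩ {L0,L1} ∩ {L0,L2} = {L0}; idom=L0
  L4: preds {L1,L3}: {L0,L1} ∩ {L0,L3} = {L0}; idom=L0

Frontier:
  join L2 pred L0: · stop@L0
  join L2 pred L1: L1 stop@L0
  join L3 pred L0: · stop@L0
  join L3 pred L1: L1 stop@L0
  join L3 pred L2: L2 stop@L0
  join L4 pred L1: L1 stop@L0
  join L4 pred L3: L3 stop@L0
  DF(L0)=∅
  DF(L1)={L2,L3,L4}
  DF(L2)={L3}
  DF(L3)={L4}
  DF(L4)=∅

φ for f: defs {L0,L2}
  DF⁺ = {L3,L4}

Answer: ["L3", "L4"]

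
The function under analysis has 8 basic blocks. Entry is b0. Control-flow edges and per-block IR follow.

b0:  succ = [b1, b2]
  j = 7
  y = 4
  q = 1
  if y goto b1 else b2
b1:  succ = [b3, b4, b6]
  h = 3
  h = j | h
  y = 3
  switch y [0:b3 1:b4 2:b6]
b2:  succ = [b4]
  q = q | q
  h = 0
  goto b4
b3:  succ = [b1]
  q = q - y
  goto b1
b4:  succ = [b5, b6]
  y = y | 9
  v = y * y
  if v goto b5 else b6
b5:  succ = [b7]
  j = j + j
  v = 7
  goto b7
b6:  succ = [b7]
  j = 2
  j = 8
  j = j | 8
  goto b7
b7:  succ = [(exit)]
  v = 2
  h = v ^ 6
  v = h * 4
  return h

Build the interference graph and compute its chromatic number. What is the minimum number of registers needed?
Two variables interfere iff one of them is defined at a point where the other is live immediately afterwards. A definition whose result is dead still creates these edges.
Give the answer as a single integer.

Answer: 4

Derivation:
Per-block:
  b0: {j,q,y} / ∅
  b1: {h,y} / {j}
  b2: {h,q} / {q}
  b3: {q} / {q,y}
  b4: {v,y} / {y}
  b5: {j,v} / {j}
  b6: {j} / ∅
  b7: {h,v} / ∅

Backward fixpoint:
  b0: in=∅ out={j,q,y}
  b1: in={j,q} out={j,q,y}
  b2: in={j,q,y} out={j,y}
  b3: in={j,q,y} out={j,q}
  b4: in={j,y} out={j}
  b5: in={j} out=∅
  b6: in=∅ out=∅
  b7: in=∅ out=∅

Interference:
  h↔{j,q,v,y}
  j↔{h,q,v,y}
  q↔{h,j,y}
  v↔{h,j}
  y↔{h,j,q}

Chromatic number:
  lower bound: {h,j,q,y} mutually conflict ⇒ χ ≥ 4
  assign h→r0 j→r1 q→r2 v→r2 y→r3 — no edge inside a register ⇒ χ ≤ 4
  χ = 4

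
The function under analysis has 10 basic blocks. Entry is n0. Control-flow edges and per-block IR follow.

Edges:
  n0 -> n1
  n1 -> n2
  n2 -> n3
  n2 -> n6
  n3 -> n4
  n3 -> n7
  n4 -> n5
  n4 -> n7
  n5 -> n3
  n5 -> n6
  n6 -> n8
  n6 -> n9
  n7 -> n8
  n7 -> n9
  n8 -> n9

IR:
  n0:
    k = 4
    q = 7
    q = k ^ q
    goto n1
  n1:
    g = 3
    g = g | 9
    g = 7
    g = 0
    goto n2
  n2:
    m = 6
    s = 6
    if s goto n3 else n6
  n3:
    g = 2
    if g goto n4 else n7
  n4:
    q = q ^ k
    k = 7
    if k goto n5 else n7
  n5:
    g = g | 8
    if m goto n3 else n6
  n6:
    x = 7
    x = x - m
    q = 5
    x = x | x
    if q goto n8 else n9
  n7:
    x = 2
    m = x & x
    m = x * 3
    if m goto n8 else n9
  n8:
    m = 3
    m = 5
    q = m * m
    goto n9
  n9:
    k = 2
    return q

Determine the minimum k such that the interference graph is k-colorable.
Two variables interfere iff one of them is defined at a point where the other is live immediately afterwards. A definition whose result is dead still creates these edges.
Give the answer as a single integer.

Answer: 4

Working:
Per-block:
  n0: def={k,q} ue=∅
  n1: def={g} ue=∅
  n2: def={m,s} ue=∅
  n3: def={g} ue=∅
  n4: def={k,q} ue={k,q}
  n5: def={g} ue={g,m}
  n6: def={q,x} ue={m}
  n7: def={m,x} ue=∅
  n8: def={m,q} ue=∅
  n9: def={k} ue={q}

Liveness:
  n0 li=∅ lo={k,q}
  n1 li={k,q} lo={k,q}
  n2 li={k,q} lo={k,m,q}
  n3 li={k,m,q} lo={g,k,m,q}
  n4 li={g,k,m,q} lo={g,k,m,q}
  n5 li={g,k,m,q} lo={k,m,q}
  n6 li={m} lo={q}
  n7 li={q} lo={q}
  n8 li=∅ lo={q}
  n9 li={q} lo=∅

Conflict graph:
  g: {k,m,q}
  k: {g,m,q,s}
  m: {g,k,q,s,x}
  q: {g,k,m,s,x}
  s: {k,m,q}
  x: {m,q}

Registers:
  clique {g,k,m,q} ⇒ need ≥ 4
  4-colouring: r0={m}  r1={q}  r2={k,x}  r3={g,s}
  χ = 4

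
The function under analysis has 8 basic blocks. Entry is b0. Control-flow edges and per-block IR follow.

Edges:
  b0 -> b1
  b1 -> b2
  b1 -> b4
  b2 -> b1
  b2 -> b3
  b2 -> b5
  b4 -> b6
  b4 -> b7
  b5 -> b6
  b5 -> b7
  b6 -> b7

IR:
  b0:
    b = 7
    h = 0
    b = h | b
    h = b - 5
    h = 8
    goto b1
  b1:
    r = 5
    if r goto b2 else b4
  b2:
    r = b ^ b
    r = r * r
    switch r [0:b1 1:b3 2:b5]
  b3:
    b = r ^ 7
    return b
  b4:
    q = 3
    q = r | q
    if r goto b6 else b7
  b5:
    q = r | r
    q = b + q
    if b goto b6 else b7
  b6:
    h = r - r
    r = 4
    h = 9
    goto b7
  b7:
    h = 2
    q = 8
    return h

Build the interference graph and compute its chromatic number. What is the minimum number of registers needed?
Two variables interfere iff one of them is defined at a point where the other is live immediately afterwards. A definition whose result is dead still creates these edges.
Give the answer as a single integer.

Per-block:
  b0: def={b,h} ue=∅
  b1: def={r} ue=∅
  b2: def={r} ue={b}
  b3: def={b} ue={r}
  b4: def={q} ue={r}
  b5: def={q} ue={b,r}
  b6: def={h,r} ue={r}
  b7: def={h,q} ue=∅

Liveness:
  b0 li=∅ lo={b}
  b1 li={b} lo={b,r}
  b2 li={b} lo={b,r}
  b3 li={r} lo=∅
  b4 li={r} lo={r}
  b5 li={b,r} lo={r}
  b6 li={r} lo=∅
  b7 li=∅ lo=∅

Interfere edges:
  b — {h,q,r}
  h — {b,q}
  q — {b,h,r}
  r — {b,q}

Colouring:
  {b,h,q} pairwise interfere (3-clique) ⇒ χ ≥ 3
  3-colouring: c0={b}  c1={q}  c2={h,r}
  χ = 3

Answer: 3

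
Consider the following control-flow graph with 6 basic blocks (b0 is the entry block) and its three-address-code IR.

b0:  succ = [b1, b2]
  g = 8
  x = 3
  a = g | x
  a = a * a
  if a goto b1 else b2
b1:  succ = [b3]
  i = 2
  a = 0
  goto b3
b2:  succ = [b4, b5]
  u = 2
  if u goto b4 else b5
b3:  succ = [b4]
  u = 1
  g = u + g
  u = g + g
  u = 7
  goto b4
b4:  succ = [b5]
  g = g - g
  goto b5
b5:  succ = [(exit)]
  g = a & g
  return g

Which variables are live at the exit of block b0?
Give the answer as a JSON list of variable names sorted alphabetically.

Answer: ["a", "g"]

Working:
Block summaries:
  b0: {a,g,x} / ∅
  b1: {a,i} / ∅
  b2: {u} / ∅
  b3: {g,u} / {g}
  b4: {g} / {g}
  b5: {g} / {a,g}

Live sets:
  b0 li=∅ lo={a,g}
  b1 li={g} lo={a,g}
  b2 li={a,g} lo={a,g}
  b3 li={a,g} lo={a,g}
  b4 li={a,g} lo={a,g}
  b5 li={a,g} lo=∅

live-out(b0) = ["a", "g"]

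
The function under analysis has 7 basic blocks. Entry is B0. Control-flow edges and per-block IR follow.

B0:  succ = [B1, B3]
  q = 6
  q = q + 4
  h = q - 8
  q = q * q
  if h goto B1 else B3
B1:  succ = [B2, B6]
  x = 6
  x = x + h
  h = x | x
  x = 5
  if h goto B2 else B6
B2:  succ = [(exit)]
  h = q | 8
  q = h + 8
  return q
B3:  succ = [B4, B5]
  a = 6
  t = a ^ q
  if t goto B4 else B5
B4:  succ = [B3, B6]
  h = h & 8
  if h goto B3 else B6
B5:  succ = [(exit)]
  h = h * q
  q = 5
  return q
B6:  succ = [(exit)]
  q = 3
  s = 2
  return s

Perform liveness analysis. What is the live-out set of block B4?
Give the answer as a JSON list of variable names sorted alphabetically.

Answer: ["h", "q"]

Derivation:
def/use:
  B0 def {h,q} use ∅
  B1 def {h,x} use {h}
  B2 def {h,q} use {q}
  B3 def {a,t} use {q}
  B4 def {h} use {h}
  B5 def {h,q} use {h,q}
  B6 def {q,s} use ∅

Live sets:
  B0 li=∅ lo={h,q}
  B1 li={h,q} lo={q}
  B2 li={q} lo=∅
  B3 li={h,q} lo={h,q}
  B4 li={h,q} lo={h,q}
  B5 li={h,q} lo=∅
  B6 li=∅ lo=∅

live-out(B4) = ["h", "q"]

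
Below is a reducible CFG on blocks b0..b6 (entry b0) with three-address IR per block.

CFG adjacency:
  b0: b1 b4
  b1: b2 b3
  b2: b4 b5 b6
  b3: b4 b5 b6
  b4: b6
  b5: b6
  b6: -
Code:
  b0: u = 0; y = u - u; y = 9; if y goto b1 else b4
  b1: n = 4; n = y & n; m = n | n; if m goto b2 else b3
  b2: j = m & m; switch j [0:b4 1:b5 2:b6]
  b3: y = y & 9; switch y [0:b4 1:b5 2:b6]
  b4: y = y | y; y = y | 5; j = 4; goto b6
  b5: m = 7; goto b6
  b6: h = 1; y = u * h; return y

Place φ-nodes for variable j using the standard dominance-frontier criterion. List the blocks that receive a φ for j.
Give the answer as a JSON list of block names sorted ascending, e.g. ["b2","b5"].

Answer: ["b4", "b5", "b6"]

Analysis:
idom tree: b1←b0 b2←b1 b3←b1 b4←b0 b5←b1 b6←b0
Dom∩ at merges:
  b4: preds {b0,b2,b3}: {b0} ∩ {b0,b1,b2} ∩ {b0,b1,b3} = {b0}; idom=b0
  b5: preds {b2,b3}: {b0,b1,b2} ∩ {b0,b1,b3} = {b0,b1}; idom=b1
  b6: preds {b2,b3,b4,b5}: {b0,b1,b2} ∩ {b0,b1,b3} ∩ {b0,b4} ∩ {b0,b1,b5} = {b0}; idom=b0

DF derivation:
  join b4 pred b0: · stop@b0
  join b4 pred b2: b2→b1 stop@b0
  join b4 pred b3: b3→b1 stop@b0
  join b5 pred b2: b2 stop@b1
  join b5 pred b3: b3 stop@b1
  join b6 pred b2: b2→b1 stop@b0
  join b6 pred b3: b3→b1 stop@b0
  join b6 pred b4: b4 stop@b0
  join b6 pred b5: b5→b1 stop@b0
  b0: DF=∅
  b1: DF={b4,b6}
  b2: DF={b4,b5,b6}
  b3: DF={b4,b5,b6}
  b4: DF={b6}
  b5: DF={b6}
  b6: DF=∅

φ for j: defs {b2,b4}
  DF⁺ = {b4,b5,b6}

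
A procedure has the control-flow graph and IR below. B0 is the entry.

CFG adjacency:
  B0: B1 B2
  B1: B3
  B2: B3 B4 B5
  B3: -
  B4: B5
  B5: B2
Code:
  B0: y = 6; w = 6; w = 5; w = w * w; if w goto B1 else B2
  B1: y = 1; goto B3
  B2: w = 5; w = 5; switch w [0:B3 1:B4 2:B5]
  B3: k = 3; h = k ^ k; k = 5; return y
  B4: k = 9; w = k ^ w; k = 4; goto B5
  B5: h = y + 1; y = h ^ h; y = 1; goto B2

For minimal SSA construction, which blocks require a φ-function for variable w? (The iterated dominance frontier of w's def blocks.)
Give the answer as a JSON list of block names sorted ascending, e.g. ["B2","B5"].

Answer: ["B2", "B3", "B5"]

Analysis:
idom tree: B1←B0 B2←B0 B3←B0 B4←B2 B5←B2
Join-block Dom:
  B2: preds {B0,B5}: {B0} ∩ {B0,B2,B5} = {B0}; idom=B0
  B3: preds {B1,B2}: {B0,B1} ∩ {B0,B2} = {B0}; idom=B0
  B5: preds {B2,B4}: {B0,B2} ∩ {B0,B2,B4} = {B0,B2}; idom=B2

Frontier:
  B2←B0: walk · to B0
  B2←B5: walk B5→B2 to B0
  B3←B1: walk B1 to B0
  B3←B2: walk B2 to B0
  B5←B2: walk · to B2
  B5←B4: walk B4 to B2
  DF(B0)=∅
  DF(B1)={B3}
  DF(B2)={B2,B3}
  DF(B3)=∅
  DF(B4)={B5}
  DF(B5)={B2}

φ for w: defs {B0,B2,B4}
  DF⁺ = {B2,B3,B5}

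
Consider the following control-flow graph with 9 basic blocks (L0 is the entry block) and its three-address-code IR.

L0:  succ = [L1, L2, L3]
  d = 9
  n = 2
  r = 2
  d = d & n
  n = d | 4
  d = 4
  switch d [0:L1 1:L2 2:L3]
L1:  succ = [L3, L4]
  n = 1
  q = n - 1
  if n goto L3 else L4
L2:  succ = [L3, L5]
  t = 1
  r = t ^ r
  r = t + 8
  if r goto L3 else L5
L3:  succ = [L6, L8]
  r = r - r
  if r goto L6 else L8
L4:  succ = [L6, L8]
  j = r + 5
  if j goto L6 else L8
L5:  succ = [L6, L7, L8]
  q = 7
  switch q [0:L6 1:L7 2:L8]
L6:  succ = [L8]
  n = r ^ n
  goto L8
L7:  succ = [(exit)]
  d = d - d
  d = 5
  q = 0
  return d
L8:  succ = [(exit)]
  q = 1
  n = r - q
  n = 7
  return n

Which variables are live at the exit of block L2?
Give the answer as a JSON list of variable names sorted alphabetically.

def/use:
  L0 def {d,n,r} use ∅
  L1 def {n,q} use ∅
  L2 def {r,t} use {r}
  L3 def {r} use {r}
  L4 def {j} use {r}
  L5 def {q} use ∅
  L6 def {n} use {n,r}
  L7 def {d,q} use {d}
  L8 def {n,q} use {r}

Live sets:
  L0 li=∅ lo={d,n,r}
  L1 li={r} lo={n,r}
  L2 li={d,n,r} lo={d,n,r}
  L3 li={n,r} lo={n,r}
  L4 li={n,r} lo={n,r}
  L5 li={d,n,r} lo={d,n,r}
  L6 li={n,r} lo={r}
  L7 li={d} lo=∅
  L8 li={r} lo=∅

live-out(L2) = ["d", "n", "r"]

Answer: ["d", "n", "r"]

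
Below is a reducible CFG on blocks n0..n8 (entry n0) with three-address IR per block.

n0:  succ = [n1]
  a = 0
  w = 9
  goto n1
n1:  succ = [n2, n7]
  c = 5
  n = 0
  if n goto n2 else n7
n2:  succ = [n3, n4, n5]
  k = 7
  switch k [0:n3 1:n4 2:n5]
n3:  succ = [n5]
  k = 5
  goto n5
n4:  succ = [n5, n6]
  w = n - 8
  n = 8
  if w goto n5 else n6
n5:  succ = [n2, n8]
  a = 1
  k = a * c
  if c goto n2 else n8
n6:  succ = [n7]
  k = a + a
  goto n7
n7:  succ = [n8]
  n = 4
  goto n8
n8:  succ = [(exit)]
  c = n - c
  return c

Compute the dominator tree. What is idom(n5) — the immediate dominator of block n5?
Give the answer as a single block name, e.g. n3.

idom tree: n1←n0 n2←n1 n3←n2 n4←n2 n5←n2 n6←n4 n7←n1 n8←n1
Join-block Dom:
  n2: preds {n1,n5}: {n0,n1} ∩ {n0,n1,n2,n5} = {n0,n1}; idom=n1
  n5: preds {n2,n3,n4}: {n0,n1,n2} ∩ {n0,n1,n2,n3} ∩ {n0,n1,n2,n4} = {n0,n1,n2}; idom=n2
  n7: preds {n1,n6}: {n0,n1} ∩ {n0,n1,n2,n4,n6} = {n0,n1}; idom=n1
  n8: preds {n5,n7}: {n0,n1,n2,n5} ∩ {n0,n1,n7} = {n0,n1}; idom=n1

idom(n5) = n2

Answer: n2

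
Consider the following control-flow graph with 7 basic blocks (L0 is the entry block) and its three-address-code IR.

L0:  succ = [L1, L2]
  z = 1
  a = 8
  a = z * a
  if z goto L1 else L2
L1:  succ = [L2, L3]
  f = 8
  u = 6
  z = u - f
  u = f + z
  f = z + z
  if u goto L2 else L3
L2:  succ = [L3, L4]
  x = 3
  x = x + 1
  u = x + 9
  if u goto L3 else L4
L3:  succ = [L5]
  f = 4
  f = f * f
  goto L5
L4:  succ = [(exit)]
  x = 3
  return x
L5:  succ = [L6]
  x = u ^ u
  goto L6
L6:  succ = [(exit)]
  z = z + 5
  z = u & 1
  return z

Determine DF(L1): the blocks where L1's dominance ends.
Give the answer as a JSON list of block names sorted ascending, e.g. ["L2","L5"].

idom tree: L1←L0 L2←L0 L3←L0 L4←L2 L5←L3 L6←L5
Join-block Dom:
  L2: preds {L0,L1}: {L0} ∩ {L0,L1} = {L0}; idom=L0
  L3: preds {L1,L2}: {L0,L1} ∩ {L0,L2} = {L0}; idom=L0

Frontier:
  join L2 pred L0: · stop@L0
  join L2 pred L1: L1 stop@L0
  join L3 pred L1: L1 stop@L0
  join L3 pred L2: L2 stop@L0
  L0 → ∅
  L1 → {L2,L3}
  L2 → {L3}
  L3 → ∅
  L4 → ∅
  L5 → ∅
  L6 → ∅

DF(L1) = ["L2", "L3"]

Answer: ["L2", "L3"]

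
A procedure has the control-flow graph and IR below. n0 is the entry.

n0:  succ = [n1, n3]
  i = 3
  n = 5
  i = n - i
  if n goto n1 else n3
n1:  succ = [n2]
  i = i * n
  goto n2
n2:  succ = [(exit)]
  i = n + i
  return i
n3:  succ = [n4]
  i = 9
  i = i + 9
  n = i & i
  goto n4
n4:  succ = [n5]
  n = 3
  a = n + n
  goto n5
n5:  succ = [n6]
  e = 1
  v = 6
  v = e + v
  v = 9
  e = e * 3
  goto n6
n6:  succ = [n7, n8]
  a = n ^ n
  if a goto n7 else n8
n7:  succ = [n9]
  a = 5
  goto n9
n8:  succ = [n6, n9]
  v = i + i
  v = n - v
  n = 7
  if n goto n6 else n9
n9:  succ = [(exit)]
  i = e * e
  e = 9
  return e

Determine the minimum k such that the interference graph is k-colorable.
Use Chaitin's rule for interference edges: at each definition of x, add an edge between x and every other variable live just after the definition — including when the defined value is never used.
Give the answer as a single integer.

Per-block:
  n0: def={i,n} ue=∅
  n1: def={i} ue={i,n}
  n2: def={i} ue={i,n}
  n3: def={i,n} ue=∅
  n4: def={a,n} ue=∅
  n5: def={e,v} ue=∅
  n6: def={a} ue={n}
  n7: def={a} ue=∅
  n8: def={n,v} ue={i,n}
  n9: def={e,i} ue={e}

Liveness:
  n0 li=∅ lo={i,n}
  n1 li={i,n} lo={i,n}
  n2 li={i,n} lo=∅
  n3 li=∅ lo={i}
  n4 li={i} lo={i,n}
  n5 li={i,n} lo={e,i,n}
  n6 li={e,i,n} lo={e,i,n}
  n7 li={e} lo={e}
  n8 li={e,i,n} lo={e,i,n}
  n9 li={e} lo=∅

Interference:
  a — {e,i,n}
  e — {a,i,n,v}
  i — {a,e,n,v}
  n — {a,e,i,v}
  v — {e,i,n}

Registers:
  {a,e,i,n} pairwise interfere (4-clique) ⇒ χ ≥ 4
  4-colouring: r0={e}  r1={i}  r2={n}  r3={a,v}
  χ = 4

Answer: 4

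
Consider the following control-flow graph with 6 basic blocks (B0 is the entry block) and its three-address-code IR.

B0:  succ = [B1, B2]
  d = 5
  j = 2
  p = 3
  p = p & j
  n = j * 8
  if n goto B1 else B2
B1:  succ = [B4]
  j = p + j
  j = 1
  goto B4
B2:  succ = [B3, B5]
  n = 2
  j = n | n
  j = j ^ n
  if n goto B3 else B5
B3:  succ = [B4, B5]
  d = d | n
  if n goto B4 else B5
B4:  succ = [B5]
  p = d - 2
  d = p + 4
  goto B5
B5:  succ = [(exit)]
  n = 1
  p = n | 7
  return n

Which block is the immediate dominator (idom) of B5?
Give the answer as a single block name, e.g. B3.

idom tree: B1←B0 B2←B0 B3←B2 B4←B0 B5←B0
Dom∩ at merges:
  B4: preds {B1,B3}: {B0,B1} ∩ {B0,B2,B3} = {B0}; idom=B0
  B5: preds {B2,B3,B4}: {B0,B2} ∩ {B0,B2,B3} ∩ {B0,B4} = {B0}; idom=B0

idom(B5) = B0

Answer: B0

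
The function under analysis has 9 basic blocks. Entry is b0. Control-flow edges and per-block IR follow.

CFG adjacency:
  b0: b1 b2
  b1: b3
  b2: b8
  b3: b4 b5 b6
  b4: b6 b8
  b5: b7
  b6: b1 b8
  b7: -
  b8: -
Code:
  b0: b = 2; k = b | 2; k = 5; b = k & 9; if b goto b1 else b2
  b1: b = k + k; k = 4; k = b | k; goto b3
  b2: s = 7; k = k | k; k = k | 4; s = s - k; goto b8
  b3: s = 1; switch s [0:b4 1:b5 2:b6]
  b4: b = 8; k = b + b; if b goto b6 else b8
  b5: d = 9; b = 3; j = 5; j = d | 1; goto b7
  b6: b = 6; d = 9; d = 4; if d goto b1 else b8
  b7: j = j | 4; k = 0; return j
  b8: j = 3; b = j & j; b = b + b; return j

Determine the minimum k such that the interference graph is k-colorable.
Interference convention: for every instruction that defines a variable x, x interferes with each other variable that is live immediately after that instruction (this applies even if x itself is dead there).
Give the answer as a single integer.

Answer: 4

Derivation:
Per-block:
  b0: {b,k} / ∅
  b1: {b,k} / {k}
  b2: {k,s} / {k}
  b3: {s} / ∅
  b4: {b,k} / ∅
  b5: {b,d,j} / ∅
  b6: {b,d} / ∅
  b7: {j,k} / {j}
  b8: {b,j} / ∅

Backward fixpoint:
  live b0: ∅→{k}
  live b1: {k}→{k}
  live b2: {k}→∅
  live b3: {k}→{k}
  live b4: ∅→{k}
  live b5: ∅→{j}
  live b6: {k}→{k}
  live b7: {j}→∅
  live b8: ∅→∅

Conflict graph:
  b: {d,j,k}
  d: {b,j,k}
  j: {b,d,k}
  k: {b,d,j,s}
  s: {k}

Registers:
  lower bound: {b,d,j,k} mutually conflict ⇒ χ ≥ 4
  4-colouring: c0={k}  c1={b,s}  c2={d}  c3={j}
  χ = 4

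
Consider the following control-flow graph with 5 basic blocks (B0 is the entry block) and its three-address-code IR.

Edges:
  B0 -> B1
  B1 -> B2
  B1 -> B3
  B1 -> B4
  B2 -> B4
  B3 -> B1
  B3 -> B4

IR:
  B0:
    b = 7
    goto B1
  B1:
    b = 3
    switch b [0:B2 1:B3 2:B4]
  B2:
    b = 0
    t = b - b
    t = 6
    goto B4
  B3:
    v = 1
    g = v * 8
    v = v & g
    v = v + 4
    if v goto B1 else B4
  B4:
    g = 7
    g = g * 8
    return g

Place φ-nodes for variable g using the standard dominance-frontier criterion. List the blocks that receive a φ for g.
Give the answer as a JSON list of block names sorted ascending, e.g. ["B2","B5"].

idom tree: B1←B0 B2←B1 B3←B1 B4←B1
Dom at joins:
  B1: preds {B0,B3}: {B0} ∩ {B0,B1,B3} = {B0}; idom=B0
  B4: preds {B1,B2,B3}: {B0,B1} ∩ {B0,B1,B2} ∩ {B0,B1,B3} = {B0,B1}; idom=B1

Frontier:
  join B1 pred B0: · stop@B0
  join B1 pred B3: B3→B1 stop@B0
  join B4 pred B1: · stop@B1
  join B4 pred B2: B2 stop@B1
  join B4 pred B3: B3 stop@B1
  B0 → ∅
  B1 → {B1}
  B2 → {B4}
  B3 → {B1,B4}
  B4 → ∅

φ for g: defs {B3,B4}
  DF⁺ = {B1,B4}

Answer: ["B1", "B4"]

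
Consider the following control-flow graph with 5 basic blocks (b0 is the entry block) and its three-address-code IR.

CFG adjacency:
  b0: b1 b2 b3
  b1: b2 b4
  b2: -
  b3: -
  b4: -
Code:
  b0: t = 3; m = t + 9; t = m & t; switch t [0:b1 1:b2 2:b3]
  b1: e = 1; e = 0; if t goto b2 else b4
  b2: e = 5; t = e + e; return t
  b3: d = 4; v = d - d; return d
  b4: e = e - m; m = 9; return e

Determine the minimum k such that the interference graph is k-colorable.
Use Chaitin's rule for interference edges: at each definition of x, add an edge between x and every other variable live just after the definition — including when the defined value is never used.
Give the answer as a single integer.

Answer: 3

Working:
Per-block:
  b0 def {m,t} use ∅
  b1 def {e} use {t}
  b2 def {e,t} use ∅
  b3 def {d,v} use ∅
  b4 def {e,m} use {e,m}

Live sets:
  live b0: ∅→{m,t}
  live b1: {m,t}→{e,m}
  live b2: ∅→∅
  live b3: ∅→∅
  live b4: {e,m}→∅

Interfere edges:
  d — {v}
  e — {m,t}
  m — {e,t}
  t — {e,m}
  v — {d}

Chromatic number:
  clique {e,m,t} ⇒ need ≥ 3
  3-colouring: r0={d,e}  r1={m,v}  r2={t}
  χ = 3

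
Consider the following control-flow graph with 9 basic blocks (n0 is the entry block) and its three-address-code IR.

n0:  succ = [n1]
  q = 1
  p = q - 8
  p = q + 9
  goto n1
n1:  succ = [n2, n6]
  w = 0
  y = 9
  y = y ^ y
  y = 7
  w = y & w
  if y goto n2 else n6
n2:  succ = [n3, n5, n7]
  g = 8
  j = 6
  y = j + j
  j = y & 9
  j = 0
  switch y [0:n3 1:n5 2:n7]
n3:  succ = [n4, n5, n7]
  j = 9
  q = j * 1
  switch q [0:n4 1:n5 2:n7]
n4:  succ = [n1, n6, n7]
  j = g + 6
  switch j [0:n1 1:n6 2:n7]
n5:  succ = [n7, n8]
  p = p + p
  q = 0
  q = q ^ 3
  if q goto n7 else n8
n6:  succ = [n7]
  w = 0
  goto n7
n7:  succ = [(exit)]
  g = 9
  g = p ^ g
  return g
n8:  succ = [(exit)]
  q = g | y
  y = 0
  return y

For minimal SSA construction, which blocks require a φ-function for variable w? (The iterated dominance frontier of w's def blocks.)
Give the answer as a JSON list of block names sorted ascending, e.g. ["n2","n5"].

Answer: ["n1", "n7"]

Analysis:
idom tree: n1←n0 n2←n1 n3←n2 n4←n3 n5←n2 n6←n1 n7←n1 n8←n5
Dom∩ at merges:
  n1: preds {n0,n4}: {n0} ∩ {n0,n1,n2,n3,n4} = {n0}; idom=n0
  n5: preds {n2,n3}: {n0,n1,n2} ∩ {n0,n1,n2,n3} = {n0,n1,n2}; idom=n2
  n6: preds {n1,n4}: {n0,n1} ∩ {n0,n1,n2,n3,n4} = {n0,n1}; idom=n1
  n7: preds {n2,n3,n4,n5,n6}: {n0,n1,n2} ∩ {n0,n1,n2,n3} ∩ {n0,n1,n2,n3,n4} ∩ {n0,n1,n2,n5} ∩ {n0,n1,n6} = {n0,n1}; idom=n1

Frontier:
  join n1 pred n0: · stop@n0
  join n1 pred n4: n4→n3→n2→n1 stop@n0
  join n5 pred n2: · stop@n2
  join n5 pred n3: n3 stop@n2
  join n6 pred n1: · stop@n1
  join n6 pred n4: n4→n3→n2 stop@n1
  join n7 pred n2: n2 stop@n1
  join n7 pred n3: n3→n2 stop@n1
  join n7 pred n4: n4→n3→n2 stop@n1
  join n7 pred n5: n5→n2 stop@n1
  join n7 pred n6: n6 stop@n1
  DF(n0)=∅
  DF(n1)={n1}
  DF(n2)={n1,n6,n7}
  DF(n3)={n1,n5,n6,n7}
  DF(n4)={n1,n6,n7}
  DF(n5)={n7}
  DF(n6)={n7}
  DF(n7)=∅
  DF(n8)=∅

φ for w: defs {n1,n6}
  DF⁺ = {n1,n7}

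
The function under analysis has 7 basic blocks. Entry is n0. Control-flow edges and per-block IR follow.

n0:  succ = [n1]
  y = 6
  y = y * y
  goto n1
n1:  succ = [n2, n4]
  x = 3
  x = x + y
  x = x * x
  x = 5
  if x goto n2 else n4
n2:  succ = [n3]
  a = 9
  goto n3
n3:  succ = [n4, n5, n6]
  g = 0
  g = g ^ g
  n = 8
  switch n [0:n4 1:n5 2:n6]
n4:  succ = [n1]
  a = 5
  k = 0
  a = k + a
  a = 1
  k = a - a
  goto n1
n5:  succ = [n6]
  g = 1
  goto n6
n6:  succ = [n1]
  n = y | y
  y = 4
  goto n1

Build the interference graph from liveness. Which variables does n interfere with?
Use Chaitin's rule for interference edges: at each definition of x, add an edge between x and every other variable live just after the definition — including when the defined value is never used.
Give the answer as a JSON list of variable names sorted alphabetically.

Answer: ["y"]

Working:
def/use:
  n0: {y} / ∅
  n1: {x} / {y}
  n2: {a} / ∅
  n3: {g,n} / ∅
  n4: {a,k} / ∅
  n5: {g} / ∅
  n6: {n,y} / {y}

Backward fixpoint:
  live n0: ∅→{y}
  live n1: {y}→{y}
  live n2: {y}→{y}
  live n3: {y}→{y}
  live n4: {y}→{y}
  live n5: {y}→{y}
  live n6: {y}→{y}

Interference:
  a↔{k,y}
  g↔{y}
  k↔{a,y}
  n↔{y}
  x↔{y}
  y↔{a,g,k,n,x}

N(n) = ["y"]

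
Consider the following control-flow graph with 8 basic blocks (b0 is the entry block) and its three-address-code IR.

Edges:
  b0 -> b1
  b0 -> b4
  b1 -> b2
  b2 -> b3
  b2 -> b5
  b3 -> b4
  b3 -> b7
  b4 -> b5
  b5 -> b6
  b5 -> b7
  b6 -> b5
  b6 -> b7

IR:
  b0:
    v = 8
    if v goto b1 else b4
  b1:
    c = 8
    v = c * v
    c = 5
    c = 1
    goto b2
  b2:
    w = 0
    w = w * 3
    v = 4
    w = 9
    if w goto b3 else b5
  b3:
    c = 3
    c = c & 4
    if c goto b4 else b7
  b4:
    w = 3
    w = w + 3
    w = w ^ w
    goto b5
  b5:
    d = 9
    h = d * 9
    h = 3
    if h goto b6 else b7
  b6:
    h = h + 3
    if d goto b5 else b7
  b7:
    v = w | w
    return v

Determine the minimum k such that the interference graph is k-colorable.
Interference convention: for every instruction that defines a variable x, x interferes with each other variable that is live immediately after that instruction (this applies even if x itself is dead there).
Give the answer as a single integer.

Answer: 3

Derivation:
Per-block:
  b0 def {v} use ∅
  b1 def {c,v} use {v}
  b2 def {v,w} use ∅
  b3 def {c} use ∅
  b4 def {w} use ∅
  b5 def {d,h} use ∅
  b6 def {h} use {d,h}
  b7 def {v} use {w}

Backward fixpoint:
  b0 li=∅ lo={v}
  b1 li={v} lo=∅
  b2 li=∅ lo={w}
  b3 li={w} lo={w}
  b4 li=∅ lo={w}
  b5 li={w} lo={d,h,w}
  b6 li={d,h,w} lo={w}
  b7 li={w} lo=∅

Interference:
  c: {v,w}
  d: {h,w}
  h: {d,w}
  v: {c}
  w: {c,d,h}

Chromatic number:
  clique {d,h,w} ⇒ need ≥ 3
  assign c→c1 d→c1 h→c2 v→c0 w→c0 — no edge inside a register ⇒ χ ≤ 3
  χ = 3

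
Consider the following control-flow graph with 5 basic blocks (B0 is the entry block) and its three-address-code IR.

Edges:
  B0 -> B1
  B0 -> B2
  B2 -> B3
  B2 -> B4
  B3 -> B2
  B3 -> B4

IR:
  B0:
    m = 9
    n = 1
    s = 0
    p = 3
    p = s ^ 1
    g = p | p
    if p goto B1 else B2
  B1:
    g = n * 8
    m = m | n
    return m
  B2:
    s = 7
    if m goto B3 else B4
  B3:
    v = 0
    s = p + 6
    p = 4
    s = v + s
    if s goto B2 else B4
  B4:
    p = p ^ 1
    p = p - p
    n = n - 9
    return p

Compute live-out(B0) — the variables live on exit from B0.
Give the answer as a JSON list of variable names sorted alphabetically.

def/use:
  B0: def={g,m,n,p,s} ue=∅
  B1: def={g,m} ue={m,n}
  B2: def={s} ue={m}
  B3: def={p,s,v} ue={p}
  B4: def={n,p} ue={n,p}

Liveness:
  B0 li=∅ lo={m,n,p}
  B1 li={m,n} lo=∅
  B2 li={m,n,p} lo={m,n,p}
  B3 li={m,n,p} lo={m,n,p}
  B4 li={n,p} lo=∅

live-out(B0) = ["m", "n", "p"]

Answer: ["m", "n", "p"]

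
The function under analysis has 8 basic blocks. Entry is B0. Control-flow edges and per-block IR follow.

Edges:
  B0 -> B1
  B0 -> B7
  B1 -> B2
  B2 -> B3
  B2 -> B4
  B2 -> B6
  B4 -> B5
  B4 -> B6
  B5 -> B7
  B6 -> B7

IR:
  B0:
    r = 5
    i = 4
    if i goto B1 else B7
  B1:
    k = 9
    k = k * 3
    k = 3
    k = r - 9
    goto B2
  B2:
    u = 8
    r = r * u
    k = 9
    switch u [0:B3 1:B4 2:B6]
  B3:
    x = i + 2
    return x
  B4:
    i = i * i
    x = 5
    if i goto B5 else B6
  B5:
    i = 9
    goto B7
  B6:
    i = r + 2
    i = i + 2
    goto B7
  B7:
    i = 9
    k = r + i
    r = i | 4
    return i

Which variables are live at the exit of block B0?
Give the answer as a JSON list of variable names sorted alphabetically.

Answer: ["i", "r"]

Analysis:
Per-block:
  B0: def={i,r} ue=∅
  B1: def={k} ue={r}
  B2: def={k,r,u} ue={r}
  B3: def={x} ue={i}
  B4: def={i,x} ue={i}
  B5: def={i} ue=∅
  B6: def={i} ue={r}
  B7: def={i,k,r} ue={r}

Backward fixpoint:
  live B0: ∅→{i,r}
  live B1: {i,r}→{i,r}
  live B2: {i,r}→{i,r}
  live B3: {i}→∅
  live B4: {i,r}→{r}
  live B5: {r}→{r}
  live B6: {r}→{r}
  live B7: {r}→∅

live-out(B0) = ["i", "r"]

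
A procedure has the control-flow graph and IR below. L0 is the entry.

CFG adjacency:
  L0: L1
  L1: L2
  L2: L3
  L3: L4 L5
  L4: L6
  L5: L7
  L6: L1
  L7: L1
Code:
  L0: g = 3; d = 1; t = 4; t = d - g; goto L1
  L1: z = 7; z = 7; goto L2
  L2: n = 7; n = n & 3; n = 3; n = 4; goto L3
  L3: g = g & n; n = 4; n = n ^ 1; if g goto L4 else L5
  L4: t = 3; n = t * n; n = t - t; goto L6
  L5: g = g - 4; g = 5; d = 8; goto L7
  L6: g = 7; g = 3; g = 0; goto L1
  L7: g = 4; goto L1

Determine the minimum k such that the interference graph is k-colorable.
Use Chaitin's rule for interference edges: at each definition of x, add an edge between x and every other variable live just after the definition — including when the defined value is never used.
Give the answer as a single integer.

Per-block:
  L0: def={d,g,t} ue=∅
  L1: def={z} ue=∅
  L2: def={n} ue=∅
  L3: def={g,n} ue={g,n}
  L4: def={n,t} ue={n}
  L5: def={d,g} ue={g}
  L6: def={g} ue=∅
  L7: def={g} ue=∅

Liveness:
  L0 li=∅ lo={g}
  L1 li={g} lo={g}
  L2 li={g} lo={g,n}
  L3 li={g,n} lo={g,n}
  L4 li={n} lo=∅
  L5 li={g} lo=∅
  L6 li=∅ lo={g}
  L7 li=∅ lo={g}

Interfere edges:
  d↔{g,t}
  g↔{d,n,t,z}
  n↔{g,t}
  t↔{d,g,n}
  z↔{g}

Registers:
  clique {d,g,t} ⇒ need ≥ 3
  assign d→r2 g→r0 n→r2 t→r1 z→r1 — no edge inside a register ⇒ χ ≤ 3
  χ = 3

Answer: 3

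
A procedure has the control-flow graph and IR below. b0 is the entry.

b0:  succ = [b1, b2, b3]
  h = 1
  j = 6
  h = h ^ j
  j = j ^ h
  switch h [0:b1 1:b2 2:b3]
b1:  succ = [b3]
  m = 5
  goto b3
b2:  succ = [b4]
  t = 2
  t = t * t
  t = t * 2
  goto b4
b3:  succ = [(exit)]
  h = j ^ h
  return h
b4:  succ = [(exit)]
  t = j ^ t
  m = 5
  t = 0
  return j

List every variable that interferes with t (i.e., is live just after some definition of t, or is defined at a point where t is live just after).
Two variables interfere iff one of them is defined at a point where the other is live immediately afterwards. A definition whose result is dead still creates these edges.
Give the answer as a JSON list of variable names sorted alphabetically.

Block summaries:
  b0: def={h,j} ue=∅
  b1: def={m} ue=∅
  b2: def={t} ue=∅
  b3: def={h} ue={h,j}
  b4: def={m,t} ue={j,t}

Backward fixpoint:
  b0 li=∅ lo={h,j}
  b1 li={h,j} lo={h,j}
  b2 li={j} lo={j,t}
  b3 li={h,j} lo=∅
  b4 li={j,t} lo=∅

Conflict graph:
  h: {j,m}
  j: {h,m,t}
  m: {h,j}
  t: {j}

N(t) = ["j"]

Answer: ["j"]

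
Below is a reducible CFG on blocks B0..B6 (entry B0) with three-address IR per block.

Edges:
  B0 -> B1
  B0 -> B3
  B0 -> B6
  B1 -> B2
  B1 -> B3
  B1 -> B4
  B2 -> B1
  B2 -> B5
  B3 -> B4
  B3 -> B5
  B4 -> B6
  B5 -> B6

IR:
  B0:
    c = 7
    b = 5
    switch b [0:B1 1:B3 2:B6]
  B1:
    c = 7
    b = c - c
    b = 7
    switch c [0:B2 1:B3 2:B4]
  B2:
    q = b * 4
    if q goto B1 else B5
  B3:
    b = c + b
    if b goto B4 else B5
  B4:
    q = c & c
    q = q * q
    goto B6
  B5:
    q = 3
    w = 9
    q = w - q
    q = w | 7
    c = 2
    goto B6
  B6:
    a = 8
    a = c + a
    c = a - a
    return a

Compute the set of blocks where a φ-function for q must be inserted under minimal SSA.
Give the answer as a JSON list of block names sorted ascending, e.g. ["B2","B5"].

idom tree: B1←B0 B2←B1 B3←B0 B4←B0 B5←B0 B6←B0
Dom∩ at merges:
  B1: preds {B0,B2}: {B0} ∩ {B0,B1,B2} = {B0}; idom=B0
  B3: preds {B0,B1}: {B0} ∩ {B0,B1} = {B0}; idom=B0
  B4: preds {B1,B3}: {B0,B1} ∩ {B0,B3} = {B0}; idom=B0
  B5: preds {B2,B3}: {B0,B1,B2} ∩ {B0,B3} = {B0}; idom=B0
  B6: preds {B0,B4,B5}: {B0} ∩ {B0,B4} ∩ {B0,B5} = {B0}; idom=B0

Frontier:
  join B1 pred B0: · stop@B0
  join B1 pred B2: B2→B1 stop@B0
  join B3 pred B0: · stop@B0
  join B3 pred B1: B1 stop@B0
  join B4 pred B1: B1 stop@B0
  join B4 pred B3: B3 stop@B0
  join B5 pred B2: B2→B1 stop@B0
  join B5 pred B3: B3 stop@B0
  join B6 pred B0: · stop@B0
  join B6 pred B4: B4 stop@B0
  join B6 pred B5: B5 stop@B0
  DF(B0)=∅
  DF(B1)={B1,B3,B4,B5}
  DF(B2)={B1,B5}
  DF(B3)={B4,B5}
  DF(B4)={B6}
  DF(B5)={B6}
  DF(B6)=∅

φ for q: defs {B2,B4,B5}
  DF⁺ = {B1,B3,B4,B5,B6}

Answer: ["B1", "B3", "B4", "B5", "B6"]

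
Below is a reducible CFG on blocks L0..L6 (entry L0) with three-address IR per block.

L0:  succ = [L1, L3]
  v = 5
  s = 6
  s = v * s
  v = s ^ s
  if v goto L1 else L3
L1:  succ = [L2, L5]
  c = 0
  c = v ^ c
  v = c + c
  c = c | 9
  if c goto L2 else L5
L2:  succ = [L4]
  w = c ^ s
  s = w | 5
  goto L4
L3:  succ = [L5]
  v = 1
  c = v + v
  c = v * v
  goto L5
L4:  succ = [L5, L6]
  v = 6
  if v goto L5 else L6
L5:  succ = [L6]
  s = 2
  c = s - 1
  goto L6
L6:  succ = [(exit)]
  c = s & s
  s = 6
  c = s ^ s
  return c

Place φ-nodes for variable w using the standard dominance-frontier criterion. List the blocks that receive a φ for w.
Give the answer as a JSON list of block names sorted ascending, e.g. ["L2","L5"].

idom tree: L1←L0 L2←L1 L3←L0 L4←L2 L5←L0 L6←L0
Dom at joins:
  L5: preds {L1,L3,L4}: {L0,L1} ∩ {L0,L3} ∩ {L0,L1,L2,L4} = {L0}; idom=L0
  L6: preds {L4,L5}: {L0,L1,L2,L4} ∩ {L0,L5} = {L0}; idom=L0

DF walk-up:
  join L5 pred L1: L1 stop@L0
  join L5 pred L3: L3 stop@L0
  join L5 pred L4: L4→L2→L1 stop@L0
  join L6 pred L4: L4→L2→L1 stop@L0
  join L6 pred L5: L5 stop@L0
  DF(L0)=∅
  DF(L1)={L5,L6}
  DF(L2)={L5,L6}
  DF(L3)={L5}
  DF(L4)={L5,L6}
  DF(L5)={L6}
  DF(L6)=∅

φ for w: defs {L2}
  DF⁺ = {L5,L6}

Answer: ["L5", "L6"]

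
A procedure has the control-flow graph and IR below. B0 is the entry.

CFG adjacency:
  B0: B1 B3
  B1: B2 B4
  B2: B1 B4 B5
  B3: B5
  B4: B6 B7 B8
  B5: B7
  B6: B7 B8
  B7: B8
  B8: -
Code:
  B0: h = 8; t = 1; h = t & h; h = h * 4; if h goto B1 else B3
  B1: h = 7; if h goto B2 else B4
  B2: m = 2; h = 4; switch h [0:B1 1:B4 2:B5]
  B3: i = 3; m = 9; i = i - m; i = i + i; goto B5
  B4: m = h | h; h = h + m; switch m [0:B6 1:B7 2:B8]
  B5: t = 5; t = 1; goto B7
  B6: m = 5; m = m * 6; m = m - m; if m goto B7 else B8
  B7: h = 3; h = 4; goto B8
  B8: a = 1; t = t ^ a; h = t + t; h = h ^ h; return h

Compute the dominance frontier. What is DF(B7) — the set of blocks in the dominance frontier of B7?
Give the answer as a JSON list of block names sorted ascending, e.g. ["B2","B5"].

Answer: ["B8"]

Analysis:
idom tree: B1←B0 B2←B1 B3←B0 B4←B1 B5←B0 B6←B4 B7←B0 B8←B0
Join-block Dom:
  B1: preds {B0,B2}: {B0} ∩ {B0,B1,B2} = {B0}; idom=B0
  B4: preds {B1,B2}: {B0,B1} ∩ {B0,B1,B2} = {B0,B1}; idom=B1
  B5: preds {B2,B3}: {B0,B1,B2} ∩ {B0,B3} = {B0}; idom=B0
  B7: preds {B4,B5,B6}: {B0,B1,B4} ∩ {B0,B5} ∩ {B0,B1,B4,B6} = {B0}; idom=B0
  B8: preds {B4,B6,B7}: {B0,B1,B4} ∩ {B0,B1,B4,B6} ∩ {B0,B7} = {B0}; idom=B0

DF derivation:
  B1←B0: walk · to B0
  B1←B2: walk B2→B1 to B0
  B4←B1: walk · to B1
  B4←B2: walk B2 to B1
  B5←B2: walk B2→B1 to B0
  B5←B3: walk B3 to B0
  B7←B4: walk B4→B1 to B0
  B7←B5: walk B5 to B0
  B7←B6: walk B6→B4→B1 to B0
  B8←B4: walk B4→B1 to B0
  B8←B6: walk B6→B4→B1 to B0
  B8←B7: walk B7 to B0
  DF(B0)=∅
  DF(B1)={B1,B5,B7,B8}
  DF(B2)={B1,B4,B5}
  DF(B3)={B5}
  DF(B4)={B7,B8}
  DF(B5)={B7}
  DF(B6)={B7,B8}
  DF(B7)={B8}
  DF(B8)=∅

DF(B7) = ["B8"]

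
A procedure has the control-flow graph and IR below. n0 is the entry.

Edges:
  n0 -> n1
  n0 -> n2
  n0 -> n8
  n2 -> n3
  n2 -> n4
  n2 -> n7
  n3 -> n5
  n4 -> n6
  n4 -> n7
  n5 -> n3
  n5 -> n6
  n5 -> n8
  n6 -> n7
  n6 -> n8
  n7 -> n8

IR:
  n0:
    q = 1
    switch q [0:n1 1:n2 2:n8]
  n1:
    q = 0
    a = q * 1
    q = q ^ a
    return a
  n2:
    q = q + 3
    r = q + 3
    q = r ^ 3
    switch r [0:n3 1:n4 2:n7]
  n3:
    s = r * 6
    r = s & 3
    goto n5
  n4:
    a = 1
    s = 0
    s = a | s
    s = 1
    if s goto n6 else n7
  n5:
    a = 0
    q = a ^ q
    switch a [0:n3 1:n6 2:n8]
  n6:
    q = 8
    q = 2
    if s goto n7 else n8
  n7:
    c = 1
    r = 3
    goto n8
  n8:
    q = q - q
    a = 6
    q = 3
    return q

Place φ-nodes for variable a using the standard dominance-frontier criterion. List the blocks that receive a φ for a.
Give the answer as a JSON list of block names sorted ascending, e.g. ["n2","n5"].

idom tree: n1←n0 n2←n0 n3←n2 n4←n2 n5←n3 n6←n2 n7←n2 n8←n0
Join-block Dom:
  n3: preds {n2,n5}: {n0,n2} ∩ {n0,n2,n3,n5} = {n0,n2}; idom=n2
  n6: preds {n4,n5}: {n0,n2,n4} ∩ {n0,n2,n3,n5} = {n0,n2}; idom=n2
  n7: preds {n2,n4,n6}: {n0,n2} ∩ {n0,n2,n4} ∩ {n0,n2,n6} = {n0,n2}; idom=n2
  n8: preds {n0,n5,n6,n7}: {n0} ∩ {n0,n2,n3,n5} ∩ {n0,n2,n6} ∩ {n0,n2,n7} = {n0}; idom=n0

DF derivation:
  n3←n2: walk · to n2
  n3←n5: walk n5→n3 to n2
  n6←n4: walk n4 to n2
  n6←n5: walk n5→n3 to n2
  n7←n2: walk · to n2
  n7←n4: walk n4 to n2
  n7←n6: walk n6 to n2
  n8←n0: walk · to n0
  n8←n5: walk n5→n3→n2 to n0
  n8←n6: walk n6→n2 to n0
  n8←n7: walk n7→n2 to n0
  n0: DF=∅
  n1: DF=∅
  n2: DF={n8}
  n3: DF={n3,n6,n8}
  n4: DF={n6,n7}
  n5: DF={n3,n6,n8}
  n6: DF={n7,n8}
  n7: DF={n8}
  n8: DF=∅

φ for a: defs {n1,n4,n5,n8}
  DF⁺ = {n3,n6,n7,n8}

Answer: ["n3", "n6", "n7", "n8"]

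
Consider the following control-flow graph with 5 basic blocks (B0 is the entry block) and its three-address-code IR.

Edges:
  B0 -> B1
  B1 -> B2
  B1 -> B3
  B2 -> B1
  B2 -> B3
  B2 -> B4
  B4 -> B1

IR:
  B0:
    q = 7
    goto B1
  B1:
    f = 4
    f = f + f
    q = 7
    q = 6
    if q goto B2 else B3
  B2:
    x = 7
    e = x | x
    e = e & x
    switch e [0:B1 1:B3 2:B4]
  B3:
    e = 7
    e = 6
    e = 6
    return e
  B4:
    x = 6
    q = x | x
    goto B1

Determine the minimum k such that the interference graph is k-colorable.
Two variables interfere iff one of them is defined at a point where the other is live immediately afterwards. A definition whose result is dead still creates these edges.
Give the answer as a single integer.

Per-block:
  B0: def={q} ue=∅
  B1: def={f,q} ue=∅
  B2: def={e,x} ue=∅
  B3: def={e} ue=∅
  B4: def={q,x} ue=∅

Liveness:
  B0: in=∅ out=∅
  B1: in=∅ out=∅
  B2: in=∅ out=∅
  B3: in=∅ out=∅
  B4: in=∅ out=∅

Interfere edges:
  e↔{x}
  f↔∅
  q↔∅
  x↔{e}

Colouring:
  clique {e,x} ⇒ need ≥ 2
  assign e→R0 f→R0 q→R0 x→R1 — no edge inside a register ⇒ χ ≤ 2
  χ = 2

Answer: 2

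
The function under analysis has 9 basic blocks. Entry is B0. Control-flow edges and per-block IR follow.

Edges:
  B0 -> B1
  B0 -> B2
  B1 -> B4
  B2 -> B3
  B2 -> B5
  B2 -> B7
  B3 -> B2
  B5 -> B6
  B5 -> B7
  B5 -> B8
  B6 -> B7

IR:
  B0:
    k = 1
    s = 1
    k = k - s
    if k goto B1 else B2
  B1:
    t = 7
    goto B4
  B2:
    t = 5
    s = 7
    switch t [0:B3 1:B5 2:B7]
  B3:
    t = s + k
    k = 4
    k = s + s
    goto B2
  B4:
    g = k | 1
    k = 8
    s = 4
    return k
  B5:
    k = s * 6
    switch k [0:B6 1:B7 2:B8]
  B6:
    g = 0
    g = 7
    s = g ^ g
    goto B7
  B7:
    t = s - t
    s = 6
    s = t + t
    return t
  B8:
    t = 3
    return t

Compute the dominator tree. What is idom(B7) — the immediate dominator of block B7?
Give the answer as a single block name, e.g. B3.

Answer: B2

Analysis:
idom tree: B1←B0 B2←B0 B3←B2 B4←B1 B5←B2 B6←B5 B7←B2 B8←B5
Join-block Dom:
  B2: preds {B0,B3}: {B0} ∩ {B0,B2,B3} = {B0}; idom=B0
  B7: preds {B2,B5,B6}: {B0,B2} ∩ {B0,B2,B5} ∩ {B0,B2,B5,B6} = {B0,B2}; idom=B2

idom(B7) = B2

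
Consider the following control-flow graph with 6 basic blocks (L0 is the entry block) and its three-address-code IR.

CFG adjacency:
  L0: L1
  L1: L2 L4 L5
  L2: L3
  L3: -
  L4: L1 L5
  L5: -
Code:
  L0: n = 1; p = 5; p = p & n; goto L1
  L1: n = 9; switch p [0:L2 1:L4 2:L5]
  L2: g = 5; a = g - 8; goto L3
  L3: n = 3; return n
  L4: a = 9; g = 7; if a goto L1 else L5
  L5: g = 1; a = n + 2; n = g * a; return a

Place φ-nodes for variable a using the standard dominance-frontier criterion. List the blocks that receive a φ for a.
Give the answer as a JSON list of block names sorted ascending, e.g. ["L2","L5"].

Answer: ["L1", "L5"]

Working:
idom tree: L1←L0 L2←L1 L3←L2 L4←L1 L5←L1
Dom at joins:
  L1: preds {L0,L4}: {L0} ∩ {L0,L1,L4} = {L0}; idom=L0
  L5: preds {L1,L4}: {L0,L1} ∩ {L0,L1,L4} = {L0,L1}; idom=L1

DF walk-up:
  L1←L0: walk · to L0
  L1←L4: walk L4→L1 to L0
  L5←L1: walk · to L1
  L5←L4: walk L4 to L1
  L0 → ∅
  L1 → {L1}
  L2 → ∅
  L3 → ∅
  L4 → {L1,L5}
  L5 → ∅

φ for a: defs {L2,L4,L5}
  DF⁺ = {L1,L5}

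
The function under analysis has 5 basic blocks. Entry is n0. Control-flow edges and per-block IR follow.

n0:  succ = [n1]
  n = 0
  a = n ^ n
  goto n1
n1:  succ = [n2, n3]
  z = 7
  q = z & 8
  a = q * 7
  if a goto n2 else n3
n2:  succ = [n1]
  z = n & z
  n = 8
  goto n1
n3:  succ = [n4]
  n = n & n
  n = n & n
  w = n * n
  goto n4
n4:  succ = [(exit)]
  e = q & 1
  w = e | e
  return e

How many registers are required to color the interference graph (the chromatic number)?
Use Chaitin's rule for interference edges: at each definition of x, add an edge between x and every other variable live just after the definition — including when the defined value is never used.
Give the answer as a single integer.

Block summaries:
  n0: {a,n} / ∅
  n1: {a,q,z} / ∅
  n2: {n,z} / {n,z}
  n3: {n,w} / {n}
  n4: {e,w} / {q}

Liveness:
  n0: in=∅ out={n}
  n1: in={n} out={n,q,z}
  n2: in={n,z} out={n}
  n3: in={n,q} out={q}
  n4: in={q} out=∅

Conflict graph:
  a — {n,q,z}
  e — {w}
  n — {a,q,z}
  q — {a,n,w,z}
  w — {e,q}
  z — {a,n,q}

Colouring:
  {a,n,q,z} pairwise interfere (4-clique) ⇒ χ ≥ 4
  4-colouring: c0={e,q}  c1={a,w}  c2={n}  c3={z}
  χ = 4

Answer: 4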